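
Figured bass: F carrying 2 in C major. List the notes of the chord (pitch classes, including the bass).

The written figures 2 are shorthand for 6/4/2: the 6/4 are implied.
A second above F in this key is G.
A fourth above F in this key is B.
A sixth above F in this key is D.
Together with the bass F, this spells G dominant seventh in third inversion.

F, G, B, D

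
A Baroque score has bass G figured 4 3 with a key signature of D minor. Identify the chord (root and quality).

C dominant seventh

The figures 4 3 indicate a seventh chord in second inversion.
In second inversion the root lies a fourth above the bass: a fourth above G in D minor is C.
The chord tones are G, Bb, C, E, giving C dominant seventh.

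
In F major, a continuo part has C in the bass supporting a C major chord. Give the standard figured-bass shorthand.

C is the root of C major, so the chord is in root position.
A triad in root position is figured 5/3, conventionally abbreviated (no figures — root-position triad).

no figures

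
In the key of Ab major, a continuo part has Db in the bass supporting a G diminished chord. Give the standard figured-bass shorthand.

6/4

Db is the fifth of G diminished, so the chord is in second inversion.
A triad in second inversion is figured 6/4, conventionally abbreviated 6/4.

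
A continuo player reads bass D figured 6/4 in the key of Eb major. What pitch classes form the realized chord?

D, G, Bb

A fourth above D in this key is G.
A sixth above D in this key is Bb.
Together with the bass D, this spells G minor in second inversion.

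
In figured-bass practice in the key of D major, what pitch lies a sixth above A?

F#

Counting 5 letter steps above A lands on F; in D major, that letter is F#.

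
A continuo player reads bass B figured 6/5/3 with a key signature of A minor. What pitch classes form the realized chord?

B, D, F, G

A third above B in this key is D.
A fifth above B in this key is F.
A sixth above B in this key is G.
Together with the bass B, this spells G dominant seventh in first inversion.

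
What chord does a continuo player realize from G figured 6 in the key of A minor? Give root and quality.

The figures 6 indicate a triad in first inversion.
In first inversion the root lies a sixth above the bass: a sixth above G in A minor is E.
The chord tones are G, B, E, giving E minor.

E minor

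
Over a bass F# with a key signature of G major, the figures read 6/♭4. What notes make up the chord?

A fourth above F# in this key is B, lowered to Bb by the flat.
A sixth above F# in this key is D.
Together with the bass F#, this spells Bb augmented in second inversion.

F#, Bb, D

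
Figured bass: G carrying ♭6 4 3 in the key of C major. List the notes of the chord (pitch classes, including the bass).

G, B, C, Eb

A third above G in this key is B.
A fourth above G in this key is C.
A sixth above G in this key is E, lowered to Eb by the flat.
Together with the bass G, this spells C minor-major seventh in second inversion.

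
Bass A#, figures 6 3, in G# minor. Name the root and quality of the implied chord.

F# major

The figures 6 3 indicate a triad in first inversion.
In first inversion the root lies a sixth above the bass: a sixth above A# in G# minor is F#.
The chord tones are A#, C#, F#, giving F# major.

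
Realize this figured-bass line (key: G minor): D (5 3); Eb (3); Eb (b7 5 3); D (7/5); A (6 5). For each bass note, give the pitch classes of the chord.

D, F, A | Eb, G, Bb | Eb, G, Bb, Db | D, F, A, C | A, C, Eb, F

D (5/3): D, F, A.
Eb (5/3): Eb, G, Bb.
Eb (b7/5/3): Eb, G, Bb, Db.
D (7/5/3): D, F, A, C.
A (6/5/3): A, C, Eb, F.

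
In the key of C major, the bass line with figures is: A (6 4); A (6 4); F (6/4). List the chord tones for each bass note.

A, D, F | A, D, F | F, B, D

A (6/4): A, D, F.
A (6/4): A, D, F.
F (6/4): F, B, D.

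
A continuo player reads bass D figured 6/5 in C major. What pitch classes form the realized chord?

The written figures 6/5 are shorthand for 6/5/3: the 3 is implied.
A third above D in this key is F.
A fifth above D in this key is A.
A sixth above D in this key is B.
Together with the bass D, this spells B half-diminished seventh in first inversion.

D, F, A, B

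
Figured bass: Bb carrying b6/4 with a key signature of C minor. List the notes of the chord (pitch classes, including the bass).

Bb, Eb, Gb

A fourth above Bb in this key is Eb.
A sixth above Bb in this key is G, lowered to Gb by the flat.
Together with the bass Bb, this spells Eb minor in second inversion.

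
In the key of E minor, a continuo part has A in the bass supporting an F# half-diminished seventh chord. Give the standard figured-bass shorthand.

A is the third of F# half-diminished seventh, so the chord is in first inversion.
A seventh chord in first inversion is figured 6/5/3, conventionally abbreviated 6/5.

6/5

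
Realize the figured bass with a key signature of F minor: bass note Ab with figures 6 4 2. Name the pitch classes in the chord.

A second above Ab in this key is Bb.
A fourth above Ab in this key is Db.
A sixth above Ab in this key is F.
Together with the bass Ab, this spells Bb minor seventh in third inversion.

Ab, Bb, Db, F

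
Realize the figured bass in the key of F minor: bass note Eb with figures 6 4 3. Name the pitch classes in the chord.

Eb, G, Ab, C

A third above Eb in this key is G.
A fourth above Eb in this key is Ab.
A sixth above Eb in this key is C.
Together with the bass Eb, this spells Ab major seventh in second inversion.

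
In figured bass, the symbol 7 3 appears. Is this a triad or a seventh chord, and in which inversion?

7 3 is shorthand for 7/5/3.
Intervals of 7/5/3 above the bass form a seventh chord; the bass is the root, so this is root position.

seventh chord, root position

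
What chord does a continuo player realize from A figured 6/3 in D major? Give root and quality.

The figures 6/3 indicate a triad in first inversion.
In first inversion the root lies a sixth above the bass: a sixth above A in D major is F#.
The chord tones are A, C#, F#, giving F# minor.

F# minor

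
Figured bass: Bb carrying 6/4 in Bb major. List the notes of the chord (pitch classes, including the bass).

A fourth above Bb in this key is Eb.
A sixth above Bb in this key is G.
Together with the bass Bb, this spells Eb major in second inversion.

Bb, Eb, G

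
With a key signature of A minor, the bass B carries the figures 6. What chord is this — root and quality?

The figures 6 indicate a triad in first inversion.
In first inversion the root lies a sixth above the bass: a sixth above B in A minor is G.
The chord tones are B, D, G, giving G major.

G major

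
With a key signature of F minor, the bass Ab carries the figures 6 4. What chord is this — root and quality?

Db major

The figures 6 4 indicate a triad in second inversion.
In second inversion the root lies a fourth above the bass: a fourth above Ab in F minor is Db.
The chord tones are Ab, Db, F, giving Db major.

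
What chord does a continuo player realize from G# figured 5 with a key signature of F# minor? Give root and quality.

The figures 5 indicate a triad in root position.
In root position the bass is the root, so the root is G#.
The chord tones are G#, B, D, giving G# diminished.

G# diminished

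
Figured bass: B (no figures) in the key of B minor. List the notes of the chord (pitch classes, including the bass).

An unfigured bass implies 5/3.
A third above B in this key is D.
A fifth above B in this key is F#.
Together with the bass B, this spells B minor in root position.

B, D, F#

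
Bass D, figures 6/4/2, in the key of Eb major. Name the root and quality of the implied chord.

The figures 6/4/2 indicate a seventh chord in third inversion.
In third inversion the root lies a second above the bass: a second above D in Eb major is Eb.
The chord tones are D, Eb, G, Bb, giving Eb major seventh.

Eb major seventh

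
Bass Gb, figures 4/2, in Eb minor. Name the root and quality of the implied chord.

Ab minor seventh

The figures 4/2 indicate a seventh chord in third inversion.
In third inversion the root lies a second above the bass: a second above Gb in Eb minor is Ab.
The chord tones are Gb, Ab, Cb, Eb, giving Ab minor seventh.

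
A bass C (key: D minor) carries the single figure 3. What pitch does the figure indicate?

Counting 2 letter steps above C lands on E; in D minor, that letter is E.

E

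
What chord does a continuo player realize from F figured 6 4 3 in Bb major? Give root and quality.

The figures 6 4 3 indicate a seventh chord in second inversion.
In second inversion the root lies a fourth above the bass: a fourth above F in Bb major is Bb.
The chord tones are F, A, Bb, D, giving Bb major seventh.

Bb major seventh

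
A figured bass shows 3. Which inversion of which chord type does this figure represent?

triad, root position

3 is shorthand for 5/3.
Intervals of 5/3 above the bass form a triad; the bass is the root, so this is root position.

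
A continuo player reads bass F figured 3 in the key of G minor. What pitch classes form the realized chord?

The written figures 3 are shorthand for 5/3: the 5 is implied.
A third above F in this key is A.
A fifth above F in this key is C.
Together with the bass F, this spells F major in root position.

F, A, C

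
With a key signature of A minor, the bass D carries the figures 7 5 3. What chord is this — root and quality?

D minor seventh

The figures 7 5 3 indicate a seventh chord in root position.
In root position the bass is the root, so the root is D.
The chord tones are D, F, A, C, giving D minor seventh.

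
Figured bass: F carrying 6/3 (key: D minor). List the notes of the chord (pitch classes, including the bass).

F, A, D

A third above F in this key is A.
A sixth above F in this key is D.
Together with the bass F, this spells D minor in first inversion.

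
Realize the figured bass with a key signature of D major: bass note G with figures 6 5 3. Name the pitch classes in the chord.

A third above G in this key is B.
A fifth above G in this key is D.
A sixth above G in this key is E.
Together with the bass G, this spells E minor seventh in first inversion.

G, B, D, E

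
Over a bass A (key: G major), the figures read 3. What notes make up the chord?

A, C, E

The written figures 3 are shorthand for 5/3: the 5 is implied.
A third above A in this key is C.
A fifth above A in this key is E.
Together with the bass A, this spells A minor in root position.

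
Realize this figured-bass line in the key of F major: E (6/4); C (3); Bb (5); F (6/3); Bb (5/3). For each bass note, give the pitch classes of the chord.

E (6/4): E, A, C.
C (5/3): C, E, G.
Bb (5/3): Bb, D, F.
F (6/3): F, A, D.
Bb (5/3): Bb, D, F.

E, A, C | C, E, G | Bb, D, F | F, A, D | Bb, D, F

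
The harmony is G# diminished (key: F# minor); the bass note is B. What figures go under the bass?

6

B is the third of G# diminished, so the chord is in first inversion.
A triad in first inversion is figured 6/3, conventionally abbreviated 6.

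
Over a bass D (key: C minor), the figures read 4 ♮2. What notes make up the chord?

The written figures 4 ♮2 are shorthand for 6/4/2: the 6 is implied.
A second above D in this key is Eb, made natural (E) by the ♮ figure.
A fourth above D in this key is G.
A sixth above D in this key is Bb.
Together with the bass D, this spells E half-diminished seventh in third inversion.

D, E, G, Bb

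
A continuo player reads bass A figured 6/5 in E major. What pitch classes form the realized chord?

A, C#, E, F#

The written figures 6/5 are shorthand for 6/5/3: the 3 is implied.
A third above A in this key is C#.
A fifth above A in this key is E.
A sixth above A in this key is F#.
Together with the bass A, this spells F# minor seventh in first inversion.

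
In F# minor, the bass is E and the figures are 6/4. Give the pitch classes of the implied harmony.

A fourth above E in this key is A.
A sixth above E in this key is C#.
Together with the bass E, this spells A major in second inversion.

E, A, C#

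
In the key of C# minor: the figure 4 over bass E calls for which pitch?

A

Counting 3 letter steps above E lands on A; in C# minor, that letter is A.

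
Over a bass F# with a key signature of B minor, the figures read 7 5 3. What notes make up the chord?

A third above F# in this key is A.
A fifth above F# in this key is C#.
A seventh above F# in this key is E.
Together with the bass F#, this spells F# minor seventh in root position.

F#, A, C#, E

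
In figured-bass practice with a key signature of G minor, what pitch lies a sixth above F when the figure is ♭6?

Db

Counting 5 letter steps above F lands on D; in G minor, that letter is D.
The b6 figure lowers it a semitone, giving Db.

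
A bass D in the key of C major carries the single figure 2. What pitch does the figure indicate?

Counting 1 letter step above D lands on E; in C major, that letter is E.

E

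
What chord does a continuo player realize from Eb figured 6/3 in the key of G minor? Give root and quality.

C minor

The figures 6/3 indicate a triad in first inversion.
In first inversion the root lies a sixth above the bass: a sixth above Eb in G minor is C.
The chord tones are Eb, G, C, giving C minor.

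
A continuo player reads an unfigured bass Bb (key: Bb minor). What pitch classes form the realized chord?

Bb, Db, F

An unfigured bass implies 5/3.
A third above Bb in this key is Db.
A fifth above Bb in this key is F.
Together with the bass Bb, this spells Bb minor in root position.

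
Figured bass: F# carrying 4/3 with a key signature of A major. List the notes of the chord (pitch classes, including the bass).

The written figures 4/3 are shorthand for 6/4/3: the 6 is implied.
A third above F# in this key is A.
A fourth above F# in this key is B.
A sixth above F# in this key is D.
Together with the bass F#, this spells B minor seventh in second inversion.

F#, A, B, D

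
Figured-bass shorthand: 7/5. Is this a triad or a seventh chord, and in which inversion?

seventh chord, root position

7/5 is shorthand for 7/5/3.
Intervals of 7/5/3 above the bass form a seventh chord; the bass is the root, so this is root position.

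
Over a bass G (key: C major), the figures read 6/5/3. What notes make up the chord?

G, B, D, E

A third above G in this key is B.
A fifth above G in this key is D.
A sixth above G in this key is E.
Together with the bass G, this spells E minor seventh in first inversion.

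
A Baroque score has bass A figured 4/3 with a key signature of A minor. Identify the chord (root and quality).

D minor seventh

The figures 4/3 indicate a seventh chord in second inversion.
In second inversion the root lies a fourth above the bass: a fourth above A in A minor is D.
The chord tones are A, C, D, F, giving D minor seventh.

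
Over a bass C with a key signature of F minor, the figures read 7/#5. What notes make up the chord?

C, Eb, G#, Bb

The written figures 7/#5 are shorthand for 7/5/3: the 3 is implied.
A third above C in this key is Eb.
A fifth above C in this key is G, raised to G# by the sharp.
A seventh above C in this key is Bb.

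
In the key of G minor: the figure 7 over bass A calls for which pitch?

Counting 6 letter steps above A lands on G; in G minor, that letter is G.

G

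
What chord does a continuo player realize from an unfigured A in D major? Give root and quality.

A major

An unfigured bass indicates a triad in root position.
In root position the bass is the root, so the root is A.
The chord tones are A, C#, E, giving A major.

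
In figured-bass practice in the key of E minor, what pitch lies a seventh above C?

Counting 6 letter steps above C lands on B; in E minor, that letter is B.

B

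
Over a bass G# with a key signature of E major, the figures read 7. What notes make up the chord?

G#, B, D#, F#

The written figures 7 are shorthand for 7/5/3: the 5/3 are implied.
A third above G# in this key is B.
A fifth above G# in this key is D#.
A seventh above G# in this key is F#.
Together with the bass G#, this spells G# minor seventh in root position.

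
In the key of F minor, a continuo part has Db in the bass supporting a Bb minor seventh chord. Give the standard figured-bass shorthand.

Db is the third of Bb minor seventh, so the chord is in first inversion.
A seventh chord in first inversion is figured 6/5/3, conventionally abbreviated 6/5.

6/5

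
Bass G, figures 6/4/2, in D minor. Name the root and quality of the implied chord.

A minor seventh

The figures 6/4/2 indicate a seventh chord in third inversion.
In third inversion the root lies a second above the bass: a second above G in D minor is A.
The chord tones are G, A, C, E, giving A minor seventh.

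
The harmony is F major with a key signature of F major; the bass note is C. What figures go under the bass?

6/4

C is the fifth of F major, so the chord is in second inversion.
A triad in second inversion is figured 6/4, conventionally abbreviated 6/4.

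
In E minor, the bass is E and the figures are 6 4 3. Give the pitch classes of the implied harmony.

A third above E in this key is G.
A fourth above E in this key is A.
A sixth above E in this key is C.
Together with the bass E, this spells A minor seventh in second inversion.

E, G, A, C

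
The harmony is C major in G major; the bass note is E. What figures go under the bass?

E is the third of C major, so the chord is in first inversion.
A triad in first inversion is figured 6/3, conventionally abbreviated 6.

6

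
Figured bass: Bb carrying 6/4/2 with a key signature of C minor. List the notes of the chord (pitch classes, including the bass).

Bb, C, Eb, G

A second above Bb in this key is C.
A fourth above Bb in this key is Eb.
A sixth above Bb in this key is G.
Together with the bass Bb, this spells C minor seventh in third inversion.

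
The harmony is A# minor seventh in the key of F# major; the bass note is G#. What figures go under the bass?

G# is the seventh of A# minor seventh, so the chord is in third inversion.
A seventh chord in third inversion is figured 6/4/2, conventionally abbreviated 4/2.

4/2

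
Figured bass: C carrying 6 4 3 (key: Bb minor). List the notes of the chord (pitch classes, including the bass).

C, Eb, F, Ab

A third above C in this key is Eb.
A fourth above C in this key is F.
A sixth above C in this key is Ab.
Together with the bass C, this spells F minor seventh in second inversion.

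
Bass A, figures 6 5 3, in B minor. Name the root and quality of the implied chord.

F# minor seventh

The figures 6 5 3 indicate a seventh chord in first inversion.
In first inversion the root lies a sixth above the bass: a sixth above A in B minor is F#.
The chord tones are A, C#, E, F#, giving F# minor seventh.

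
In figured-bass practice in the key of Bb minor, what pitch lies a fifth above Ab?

Eb

Counting 4 letter steps above Ab lands on E; in Bb minor, that letter is Eb.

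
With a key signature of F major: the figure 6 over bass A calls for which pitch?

F

Counting 5 letter steps above A lands on F; in F major, that letter is F.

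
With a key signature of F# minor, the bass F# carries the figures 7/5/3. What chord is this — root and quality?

The figures 7/5/3 indicate a seventh chord in root position.
In root position the bass is the root, so the root is F#.
The chord tones are F#, A, C#, E, giving F# minor seventh.

F# minor seventh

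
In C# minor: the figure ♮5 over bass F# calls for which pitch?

Counting 4 letter steps above F# lands on C; in C# minor, that letter is C#.
The ♮5 figure makes it natural, giving C.

C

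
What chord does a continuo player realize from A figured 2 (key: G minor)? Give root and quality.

Bb major seventh

The figures 2 indicate a seventh chord in third inversion.
In third inversion the root lies a second above the bass: a second above A in G minor is Bb.
The chord tones are A, Bb, D, F, giving Bb major seventh.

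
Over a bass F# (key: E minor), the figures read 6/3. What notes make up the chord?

F#, A, D

A third above F# in this key is A.
A sixth above F# in this key is D.
Together with the bass F#, this spells D major in first inversion.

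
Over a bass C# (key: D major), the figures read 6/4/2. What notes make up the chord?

A second above C# in this key is D.
A fourth above C# in this key is F#.
A sixth above C# in this key is A.
Together with the bass C#, this spells D major seventh in third inversion.

C#, D, F#, A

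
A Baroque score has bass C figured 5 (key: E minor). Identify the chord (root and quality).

C major

The figures 5 indicate a triad in root position.
In root position the bass is the root, so the root is C.
The chord tones are C, E, G, giving C major.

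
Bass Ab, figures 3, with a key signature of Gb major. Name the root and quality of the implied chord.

Ab minor

The figures 3 indicate a triad in root position.
In root position the bass is the root, so the root is Ab.
The chord tones are Ab, Cb, Eb, giving Ab minor.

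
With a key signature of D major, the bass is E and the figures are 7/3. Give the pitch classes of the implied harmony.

E, G, B, D

The written figures 7/3 are shorthand for 7/5/3: the 5 is implied.
A third above E in this key is G.
A fifth above E in this key is B.
A seventh above E in this key is D.
Together with the bass E, this spells E minor seventh in root position.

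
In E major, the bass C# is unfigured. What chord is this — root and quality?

An unfigured bass indicates a triad in root position.
In root position the bass is the root, so the root is C#.
The chord tones are C#, E, G#, giving C# minor.

C# minor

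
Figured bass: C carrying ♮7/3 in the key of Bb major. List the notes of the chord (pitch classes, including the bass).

The written figures ♮7/3 are shorthand for 7/5/3: the 5 is implied.
A third above C in this key is Eb.
A fifth above C in this key is G.
A seventh above C in this key is Bb, made natural (B) by the ♮ figure.
Together with the bass C, this spells C minor-major seventh in root position.

C, Eb, G, B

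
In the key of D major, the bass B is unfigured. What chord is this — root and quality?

An unfigured bass indicates a triad in root position.
In root position the bass is the root, so the root is B.
The chord tones are B, D, F#, giving B minor.

B minor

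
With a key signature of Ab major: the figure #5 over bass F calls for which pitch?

C#

Counting 4 letter steps above F lands on C; in Ab major, that letter is C.
The #5 figure raises it a semitone, giving C#.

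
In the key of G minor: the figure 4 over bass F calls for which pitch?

Counting 3 letter steps above F lands on B; in G minor, that letter is Bb.

Bb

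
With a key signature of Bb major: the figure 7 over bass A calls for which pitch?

G

Counting 6 letter steps above A lands on G; in Bb major, that letter is G.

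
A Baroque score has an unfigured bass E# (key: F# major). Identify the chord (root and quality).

E# diminished

An unfigured bass indicates a triad in root position.
In root position the bass is the root, so the root is E#.
The chord tones are E#, G#, B, giving E# diminished.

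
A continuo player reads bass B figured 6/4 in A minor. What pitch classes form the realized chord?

A fourth above B in this key is E.
A sixth above B in this key is G.
Together with the bass B, this spells E minor in second inversion.

B, E, G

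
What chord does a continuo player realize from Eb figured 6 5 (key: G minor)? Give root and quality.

C minor seventh

The figures 6 5 indicate a seventh chord in first inversion.
In first inversion the root lies a sixth above the bass: a sixth above Eb in G minor is C.
The chord tones are Eb, G, Bb, C, giving C minor seventh.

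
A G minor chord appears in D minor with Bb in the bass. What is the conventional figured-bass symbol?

6

Bb is the third of G minor, so the chord is in first inversion.
A triad in first inversion is figured 6/3, conventionally abbreviated 6.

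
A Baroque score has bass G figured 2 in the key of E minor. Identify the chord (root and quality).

The figures 2 indicate a seventh chord in third inversion.
In third inversion the root lies a second above the bass: a second above G in E minor is A.
The chord tones are G, A, C, E, giving A minor seventh.

A minor seventh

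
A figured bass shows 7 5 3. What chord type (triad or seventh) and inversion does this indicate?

seventh chord, root position

Intervals of 7/5/3 above the bass form a seventh chord; the bass is the root, so this is root position.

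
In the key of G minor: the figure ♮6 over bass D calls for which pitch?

Counting 5 letter steps above D lands on B; in G minor, that letter is Bb.
The ♮6 figure makes it natural, giving B.

B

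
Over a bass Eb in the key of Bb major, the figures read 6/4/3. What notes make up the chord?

A third above Eb in this key is G.
A fourth above Eb in this key is A.
A sixth above Eb in this key is C.
Together with the bass Eb, this spells A half-diminished seventh in second inversion.

Eb, G, A, C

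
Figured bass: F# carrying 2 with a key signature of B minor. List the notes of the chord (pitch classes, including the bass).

The written figures 2 are shorthand for 6/4/2: the 6/4 are implied.
A second above F# in this key is G.
A fourth above F# in this key is B.
A sixth above F# in this key is D.
Together with the bass F#, this spells G major seventh in third inversion.

F#, G, B, D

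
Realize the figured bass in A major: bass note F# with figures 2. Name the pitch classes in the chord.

F#, G#, B, D

The written figures 2 are shorthand for 6/4/2: the 6/4 are implied.
A second above F# in this key is G#.
A fourth above F# in this key is B.
A sixth above F# in this key is D.
Together with the bass F#, this spells G# half-diminished seventh in third inversion.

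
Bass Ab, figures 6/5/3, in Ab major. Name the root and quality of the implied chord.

F minor seventh

The figures 6/5/3 indicate a seventh chord in first inversion.
In first inversion the root lies a sixth above the bass: a sixth above Ab in Ab major is F.
The chord tones are Ab, C, Eb, F, giving F minor seventh.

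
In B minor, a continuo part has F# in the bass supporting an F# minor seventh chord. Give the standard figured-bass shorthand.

F# is the root of F# minor seventh, so the chord is in root position.
A seventh chord in root position is figured 7/5/3, conventionally abbreviated 7.

7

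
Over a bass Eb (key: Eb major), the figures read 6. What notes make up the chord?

The written figures 6 are shorthand for 6/3: the 3 is implied.
A third above Eb in this key is G.
A sixth above Eb in this key is C.
Together with the bass Eb, this spells C minor in first inversion.

Eb, G, C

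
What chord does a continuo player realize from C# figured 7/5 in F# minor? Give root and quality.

The figures 7/5 indicate a seventh chord in root position.
In root position the bass is the root, so the root is C#.
The chord tones are C#, E, G#, B, giving C# minor seventh.

C# minor seventh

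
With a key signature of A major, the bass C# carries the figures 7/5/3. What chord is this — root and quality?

The figures 7/5/3 indicate a seventh chord in root position.
In root position the bass is the root, so the root is C#.
The chord tones are C#, E, G#, B, giving C# minor seventh.

C# minor seventh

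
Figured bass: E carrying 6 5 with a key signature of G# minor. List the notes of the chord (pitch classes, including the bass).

E, G#, B, C#

The written figures 6 5 are shorthand for 6/5/3: the 3 is implied.
A third above E in this key is G#.
A fifth above E in this key is B.
A sixth above E in this key is C#.
Together with the bass E, this spells C# minor seventh in first inversion.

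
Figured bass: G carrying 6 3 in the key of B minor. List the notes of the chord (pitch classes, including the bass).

G, B, E

A third above G in this key is B.
A sixth above G in this key is E.
Together with the bass G, this spells E minor in first inversion.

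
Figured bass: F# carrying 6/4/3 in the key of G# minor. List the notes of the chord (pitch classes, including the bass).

F#, A#, B, D#

A third above F# in this key is A#.
A fourth above F# in this key is B.
A sixth above F# in this key is D#.
Together with the bass F#, this spells B major seventh in second inversion.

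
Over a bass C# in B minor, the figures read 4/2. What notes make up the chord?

The written figures 4/2 are shorthand for 6/4/2: the 6 is implied.
A second above C# in this key is D.
A fourth above C# in this key is F#.
A sixth above C# in this key is A.
Together with the bass C#, this spells D major seventh in third inversion.

C#, D, F#, A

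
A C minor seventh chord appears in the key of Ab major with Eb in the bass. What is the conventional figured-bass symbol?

Eb is the third of C minor seventh, so the chord is in first inversion.
A seventh chord in first inversion is figured 6/5/3, conventionally abbreviated 6/5.

6/5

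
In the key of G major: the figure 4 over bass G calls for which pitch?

Counting 3 letter steps above G lands on C; in G major, that letter is C.

C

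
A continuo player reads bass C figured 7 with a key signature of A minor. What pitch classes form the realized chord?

C, E, G, B

The written figures 7 are shorthand for 7/5/3: the 5/3 are implied.
A third above C in this key is E.
A fifth above C in this key is G.
A seventh above C in this key is B.
Together with the bass C, this spells C major seventh in root position.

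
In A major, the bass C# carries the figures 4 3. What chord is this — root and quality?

The figures 4 3 indicate a seventh chord in second inversion.
In second inversion the root lies a fourth above the bass: a fourth above C# in A major is F#.
The chord tones are C#, E, F#, A, giving F# minor seventh.

F# minor seventh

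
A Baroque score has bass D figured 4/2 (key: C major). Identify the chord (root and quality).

E minor seventh

The figures 4/2 indicate a seventh chord in third inversion.
In third inversion the root lies a second above the bass: a second above D in C major is E.
The chord tones are D, E, G, B, giving E minor seventh.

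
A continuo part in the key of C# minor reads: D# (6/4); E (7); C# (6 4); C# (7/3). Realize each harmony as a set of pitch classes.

D# (6/4): D#, G#, B.
E (7/5/3): E, G#, B, D#.
C# (6/4): C#, F#, A.
C# (7/5/3): C#, E, G#, B.

D#, G#, B | E, G#, B, D# | C#, F#, A | C#, E, G#, B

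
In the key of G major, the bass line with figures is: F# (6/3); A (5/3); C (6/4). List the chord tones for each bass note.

F#, A, D | A, C, E | C, F#, A

F# (6/3): F#, A, D.
A (5/3): A, C, E.
C (6/4): C, F#, A.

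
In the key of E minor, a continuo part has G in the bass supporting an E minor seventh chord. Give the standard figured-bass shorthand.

6/5

G is the third of E minor seventh, so the chord is in first inversion.
A seventh chord in first inversion is figured 6/5/3, conventionally abbreviated 6/5.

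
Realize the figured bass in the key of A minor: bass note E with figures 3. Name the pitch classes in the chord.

E, G, B

The written figures 3 are shorthand for 5/3: the 5 is implied.
A third above E in this key is G.
A fifth above E in this key is B.
Together with the bass E, this spells E minor in root position.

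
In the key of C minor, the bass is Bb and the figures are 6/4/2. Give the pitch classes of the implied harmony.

A second above Bb in this key is C.
A fourth above Bb in this key is Eb.
A sixth above Bb in this key is G.
Together with the bass Bb, this spells C minor seventh in third inversion.

Bb, C, Eb, G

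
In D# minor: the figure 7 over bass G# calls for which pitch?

F#

Counting 6 letter steps above G# lands on F; in D# minor, that letter is F#.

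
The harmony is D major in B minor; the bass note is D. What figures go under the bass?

no figures

D is the root of D major, so the chord is in root position.
A triad in root position is figured 5/3, conventionally abbreviated (no figures — root-position triad).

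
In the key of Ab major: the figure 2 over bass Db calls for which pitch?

Eb

Counting 1 letter step above Db lands on E; in Ab major, that letter is Eb.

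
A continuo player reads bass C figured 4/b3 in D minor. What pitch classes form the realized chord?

The written figures 4/b3 are shorthand for 6/4/3: the 6 is implied.
A third above C in this key is E, lowered to Eb by the flat.
A fourth above C in this key is F.
A sixth above C in this key is A.
Together with the bass C, this spells F dominant seventh in second inversion.

C, Eb, F, A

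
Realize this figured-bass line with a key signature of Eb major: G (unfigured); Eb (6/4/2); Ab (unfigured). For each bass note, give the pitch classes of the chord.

G (5/3): G, Bb, D.
Eb (6/4/2): Eb, F, Ab, C.
Ab (5/3): Ab, C, Eb.

G, Bb, D | Eb, F, Ab, C | Ab, C, Eb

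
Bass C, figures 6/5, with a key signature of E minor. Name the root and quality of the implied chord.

The figures 6/5 indicate a seventh chord in first inversion.
In first inversion the root lies a sixth above the bass: a sixth above C in E minor is A.
The chord tones are C, E, G, A, giving A minor seventh.

A minor seventh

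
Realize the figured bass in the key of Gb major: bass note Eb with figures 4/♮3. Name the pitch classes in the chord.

The written figures 4/♮3 are shorthand for 6/4/3: the 6 is implied.
A third above Eb in this key is Gb, made natural (G) by the ♮ figure.
A fourth above Eb in this key is Ab.
A sixth above Eb in this key is Cb.
Together with the bass Eb, this spells Ab minor-major seventh in second inversion.

Eb, G, Ab, Cb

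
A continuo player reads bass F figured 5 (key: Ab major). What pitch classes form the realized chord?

F, Ab, C

The written figures 5 are shorthand for 5/3: the 3 is implied.
A third above F in this key is Ab.
A fifth above F in this key is C.
Together with the bass F, this spells F minor in root position.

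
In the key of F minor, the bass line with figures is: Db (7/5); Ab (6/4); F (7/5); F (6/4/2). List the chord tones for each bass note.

Db, F, Ab, C | Ab, Db, F | F, Ab, C, Eb | F, G, Bb, Db

Db (7/5/3): Db, F, Ab, C.
Ab (6/4): Ab, Db, F.
F (7/5/3): F, Ab, C, Eb.
F (6/4/2): F, G, Bb, Db.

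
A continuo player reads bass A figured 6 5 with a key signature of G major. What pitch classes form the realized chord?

A, C, E, F#

The written figures 6 5 are shorthand for 6/5/3: the 3 is implied.
A third above A in this key is C.
A fifth above A in this key is E.
A sixth above A in this key is F#.
Together with the bass A, this spells F# half-diminished seventh in first inversion.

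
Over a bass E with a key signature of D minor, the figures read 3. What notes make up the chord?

E, G, Bb

The written figures 3 are shorthand for 5/3: the 5 is implied.
A third above E in this key is G.
A fifth above E in this key is Bb.
Together with the bass E, this spells E diminished in root position.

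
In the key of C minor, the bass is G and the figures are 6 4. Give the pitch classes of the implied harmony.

A fourth above G in this key is C.
A sixth above G in this key is Eb.
Together with the bass G, this spells C minor in second inversion.

G, C, Eb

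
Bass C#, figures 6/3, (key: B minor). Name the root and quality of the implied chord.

The figures 6/3 indicate a triad in first inversion.
In first inversion the root lies a sixth above the bass: a sixth above C# in B minor is A.
The chord tones are C#, E, A, giving A major.

A major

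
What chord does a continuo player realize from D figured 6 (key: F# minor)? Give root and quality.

B minor

The figures 6 indicate a triad in first inversion.
In first inversion the root lies a sixth above the bass: a sixth above D in F# minor is B.
The chord tones are D, F#, B, giving B minor.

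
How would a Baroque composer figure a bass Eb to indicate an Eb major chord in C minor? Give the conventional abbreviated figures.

no figures

Eb is the root of Eb major, so the chord is in root position.
A triad in root position is figured 5/3, conventionally abbreviated (no figures — root-position triad).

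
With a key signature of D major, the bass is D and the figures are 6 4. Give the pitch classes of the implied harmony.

D, G, B

A fourth above D in this key is G.
A sixth above D in this key is B.
Together with the bass D, this spells G major in second inversion.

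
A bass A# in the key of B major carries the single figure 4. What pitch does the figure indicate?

Counting 3 letter steps above A# lands on D; in B major, that letter is D#.

D#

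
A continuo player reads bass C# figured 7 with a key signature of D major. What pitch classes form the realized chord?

C#, E, G, B

The written figures 7 are shorthand for 7/5/3: the 5/3 are implied.
A third above C# in this key is E.
A fifth above C# in this key is G.
A seventh above C# in this key is B.
Together with the bass C#, this spells C# half-diminished seventh in root position.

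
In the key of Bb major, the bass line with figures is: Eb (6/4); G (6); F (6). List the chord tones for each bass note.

Eb (6/4): Eb, A, C.
G (6/3): G, Bb, Eb.
F (6/3): F, A, D.

Eb, A, C | G, Bb, Eb | F, A, D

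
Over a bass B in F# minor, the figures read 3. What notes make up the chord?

B, D, F#

The written figures 3 are shorthand for 5/3: the 5 is implied.
A third above B in this key is D.
A fifth above B in this key is F#.
Together with the bass B, this spells B minor in root position.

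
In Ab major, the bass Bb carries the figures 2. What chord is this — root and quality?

C minor seventh

The figures 2 indicate a seventh chord in third inversion.
In third inversion the root lies a second above the bass: a second above Bb in Ab major is C.
The chord tones are Bb, C, Eb, G, giving C minor seventh.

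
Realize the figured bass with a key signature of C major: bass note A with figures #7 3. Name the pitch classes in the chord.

A, C, E, G#

The written figures #7 3 are shorthand for 7/5/3: the 5 is implied.
A third above A in this key is C.
A fifth above A in this key is E.
A seventh above A in this key is G, raised to G# by the sharp.
Together with the bass A, this spells A minor-major seventh in root position.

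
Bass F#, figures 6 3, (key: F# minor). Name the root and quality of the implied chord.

The figures 6 3 indicate a triad in first inversion.
In first inversion the root lies a sixth above the bass: a sixth above F# in F# minor is D.
The chord tones are F#, A, D, giving D major.

D major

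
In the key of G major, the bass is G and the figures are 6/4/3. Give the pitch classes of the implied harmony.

G, B, C, E

A third above G in this key is B.
A fourth above G in this key is C.
A sixth above G in this key is E.
Together with the bass G, this spells C major seventh in second inversion.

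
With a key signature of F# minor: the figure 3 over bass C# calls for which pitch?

E

Counting 2 letter steps above C# lands on E; in F# minor, that letter is E.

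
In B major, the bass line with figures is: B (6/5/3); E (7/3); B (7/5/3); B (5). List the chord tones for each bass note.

B, D#, F#, G# | E, G#, B, D# | B, D#, F#, A# | B, D#, F#

B (6/5/3): B, D#, F#, G#.
E (7/5/3): E, G#, B, D#.
B (7/5/3): B, D#, F#, A#.
B (5/3): B, D#, F#.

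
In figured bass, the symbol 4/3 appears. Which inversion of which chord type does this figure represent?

4/3 is shorthand for 6/4/3.
Intervals of 6/4/3 above the bass form a seventh chord; the bass is the fifth, so this is second inversion.

seventh chord, second inversion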